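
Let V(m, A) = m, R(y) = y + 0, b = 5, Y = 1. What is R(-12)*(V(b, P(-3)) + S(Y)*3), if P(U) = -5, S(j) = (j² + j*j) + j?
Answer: -168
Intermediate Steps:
S(j) = j + 2*j² (S(j) = (j² + j²) + j = 2*j² + j = j + 2*j²)
R(y) = y
R(-12)*(V(b, P(-3)) + S(Y)*3) = -12*(5 + (1*(1 + 2*1))*3) = -12*(5 + (1*(1 + 2))*3) = -12*(5 + (1*3)*3) = -12*(5 + 3*3) = -12*(5 + 9) = -12*14 = -168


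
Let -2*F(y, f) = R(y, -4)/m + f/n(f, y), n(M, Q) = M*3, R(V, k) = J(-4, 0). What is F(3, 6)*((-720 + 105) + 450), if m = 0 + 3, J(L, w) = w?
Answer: 55/2 ≈ 27.500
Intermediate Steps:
R(V, k) = 0
n(M, Q) = 3*M
m = 3
F(y, f) = -1/6 (F(y, f) = -(0/3 + f/((3*f)))/2 = -(0*(1/3) + f*(1/(3*f)))/2 = -(0 + 1/3)/2 = -1/2*1/3 = -1/6)
F(3, 6)*((-720 + 105) + 450) = -((-720 + 105) + 450)/6 = -(-615 + 450)/6 = -1/6*(-165) = 55/2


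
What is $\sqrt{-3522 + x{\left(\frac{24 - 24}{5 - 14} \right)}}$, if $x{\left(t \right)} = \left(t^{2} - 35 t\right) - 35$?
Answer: $i \sqrt{3557} \approx 59.641 i$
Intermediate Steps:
$x{\left(t \right)} = -35 + t^{2} - 35 t$
$\sqrt{-3522 + x{\left(\frac{24 - 24}{5 - 14} \right)}} = \sqrt{-3522 - \left(35 - \frac{\left(24 - 24\right)^{2}}{\left(5 - 14\right)^{2}} + \frac{35 \left(24 - 24\right)}{5 - 14}\right)} = \sqrt{-3522 - \left(35 + 0 + 35 \cdot 0 \frac{1}{-9}\right)} = \sqrt{-3522 - \left(35 + 0 + 35 \cdot 0 \left(- \frac{1}{9}\right)\right)} = \sqrt{-3522 - \left(35 - 0^{2}\right)} = \sqrt{-3522 + \left(-35 + 0 + 0\right)} = \sqrt{-3522 - 35} = \sqrt{-3557} = i \sqrt{3557}$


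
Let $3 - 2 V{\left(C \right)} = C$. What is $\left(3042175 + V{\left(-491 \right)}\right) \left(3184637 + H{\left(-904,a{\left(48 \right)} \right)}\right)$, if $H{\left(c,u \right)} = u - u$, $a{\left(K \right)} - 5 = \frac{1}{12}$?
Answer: $9689009670814$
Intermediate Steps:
$V{\left(C \right)} = \frac{3}{2} - \frac{C}{2}$
$a{\left(K \right)} = \frac{61}{12}$ ($a{\left(K \right)} = 5 + \frac{1}{12} = \frac{61}{12}$)
$H{\left(c,u \right)} = 0$
$\left(3042175 + V{\left(-491 \right)}\right) \left(3184637 + H{\left(-904,a{\left(48 \right)} \right)}\right) = \left(3042175 + \left(\frac{3}{2} - - \frac{491}{2}\right)\right) \left(3184637 + 0\right) = \left(3042175 + \left(\frac{3}{2} + \frac{491}{2}\right)\right) 3184637 = \left(3042175 + 247\right) 3184637 = 3042422 \cdot 3184637 = 9689009670814$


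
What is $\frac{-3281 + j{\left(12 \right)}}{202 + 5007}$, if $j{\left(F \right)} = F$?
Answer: $- \frac{3269}{5209} \approx -0.62757$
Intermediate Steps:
$\frac{-3281 + j{\left(12 \right)}}{202 + 5007} = \frac{-3281 + 12}{202 + 5007} = - \frac{3269}{5209}$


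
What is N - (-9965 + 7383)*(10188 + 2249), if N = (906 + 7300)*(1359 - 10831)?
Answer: -45614898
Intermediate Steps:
N = -77727232 (N = 8206*(-9472) = -77727232)
N - (-9965 + 7383)*(10188 + 2249) = -77727232 - (-9965 + 7383)*(10188 + 2249) = -77727232 - (-2582)*12437 = -77727232 - 1*(-32112334) = -77727232 + 32112334 = -45614898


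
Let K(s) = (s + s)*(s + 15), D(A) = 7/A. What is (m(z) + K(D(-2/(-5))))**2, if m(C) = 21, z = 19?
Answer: 5368489/4 ≈ 1.3421e+6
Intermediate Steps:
K(s) = 2*s*(15 + s) (K(s) = (2*s)*(15 + s) = 2*s*(15 + s))
(m(z) + K(D(-2/(-5))))**2 = (21 + 2*(7/((-2/(-5))))*(15 + 7/((-2/(-5)))))**2 = (21 + 2*(7/((-2*(-1/5))))*(15 + 7/((-2*(-1/5)))))**2 = (21 + 2*(7/(2/5))*(15 + 7/(2/5)))**2 = (21 + 2*(7*(5/2))*(15 + 7*(5/2)))**2 = (21 + 2*(35/2)*(15 + 35/2))**2 = (21 + 2*(35/2)*(65/2))**2 = (21 + 2275/2)**2 = (2317/2)**2 = 5368489/4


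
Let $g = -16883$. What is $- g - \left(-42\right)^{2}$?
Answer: $15119$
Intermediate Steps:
$- g - \left(-42\right)^{2} = \left(-1\right) \left(-16883\right) - \left(-42\right)^{2} = 16883 - 1764 = 15119$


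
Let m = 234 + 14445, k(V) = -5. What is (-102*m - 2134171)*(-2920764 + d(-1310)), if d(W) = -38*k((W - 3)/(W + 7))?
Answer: 10605857120246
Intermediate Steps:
d(W) = 190 (d(W) = -38*(-5) = 190)
m = 14679
(-102*m - 2134171)*(-2920764 + d(-1310)) = (-102*14679 - 2134171)*(-2920764 + 190) = (-1497258 - 2134171)*(-2920574) = -3631429*(-2920574) = 10605857120246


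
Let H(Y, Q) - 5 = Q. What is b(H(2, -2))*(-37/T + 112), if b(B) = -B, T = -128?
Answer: -43119/128 ≈ -336.87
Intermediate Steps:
H(Y, Q) = 5 + Q
b(H(2, -2))*(-37/T + 112) = (-(5 - 2))*(-37/(-128) + 112) = (-1*3)*(-37*(-1/128) + 112) = -3*(37/128 + 112) = -3*14373/128 = -43119/128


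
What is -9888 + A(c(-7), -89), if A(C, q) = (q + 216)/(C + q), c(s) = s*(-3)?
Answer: -672511/68 ≈ -9889.9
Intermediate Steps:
c(s) = -3*s
A(C, q) = (216 + q)/(C + q)
-9888 + A(c(-7), -89) = -9888 + (216 - 89)/(-3*(-7) - 89) = -9888 + 127/(21 - 89) = -9888 + 127/(-68) = -9888 - 1/68*127 = -9888 - 127/68 = -672511/68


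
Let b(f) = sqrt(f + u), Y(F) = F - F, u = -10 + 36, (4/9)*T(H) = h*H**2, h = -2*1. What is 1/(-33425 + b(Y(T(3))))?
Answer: -33425/1117230599 - sqrt(26)/1117230599 ≈ -2.9922e-5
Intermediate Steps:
h = -2
T(H) = -9*H**2/2 (T(H) = 9*(-2*H**2)/4 = -9*H**2/2)
u = 26
Y(F) = 0
b(f) = sqrt(26 + f) (b(f) = sqrt(f + 26) = sqrt(26 + f))
1/(-33425 + b(Y(T(3)))) = 1/(-33425 + sqrt(26 + 0)) = 1/(-33425 + sqrt(26))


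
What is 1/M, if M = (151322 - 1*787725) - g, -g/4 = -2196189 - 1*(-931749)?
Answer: -1/5694163 ≈ -1.7562e-7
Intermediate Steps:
g = 5057760 (g = -4*(-2196189 - 1*(-931749)) = -4*(-2196189 + 931749) = -4*(-1264440) = 5057760)
M = -5694163 (M = (151322 - 1*787725) - 1*5057760 = (151322 - 787725) - 5057760 = -636403 - 5057760 = -5694163)
1/M = 1/(-5694163) = -1/5694163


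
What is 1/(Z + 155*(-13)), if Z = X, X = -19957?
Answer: -1/21972 ≈ -4.5512e-5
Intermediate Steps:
Z = -19957
1/(Z + 155*(-13)) = 1/(-19957 + 155*(-13)) = 1/(-19957 - 2015) = 1/(-21972) = -1/21972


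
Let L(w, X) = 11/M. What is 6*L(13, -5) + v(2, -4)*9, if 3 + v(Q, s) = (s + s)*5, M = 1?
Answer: -321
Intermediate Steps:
v(Q, s) = -3 + 10*s (v(Q, s) = -3 + (s + s)*5 = -3 + (2*s)*5 = -3 + 10*s)
L(w, X) = 11 (L(w, X) = 11/1 = 11*1 = 11)
6*L(13, -5) + v(2, -4)*9 = 6*11 + (-3 + 10*(-4))*9 = 66 + (-3 - 40)*9 = 66 - 43*9 = 66 - 387 = -321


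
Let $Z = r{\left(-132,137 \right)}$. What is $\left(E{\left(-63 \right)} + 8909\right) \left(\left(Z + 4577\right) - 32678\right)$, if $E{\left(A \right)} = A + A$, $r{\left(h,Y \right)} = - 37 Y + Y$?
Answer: $-290128839$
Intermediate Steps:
$r{\left(h,Y \right)} = - 36 Y$
$Z = -4932$ ($Z = \left(-36\right) 137 = -4932$)
$E{\left(A \right)} = 2 A$
$\left(E{\left(-63 \right)} + 8909\right) \left(\left(Z + 4577\right) - 32678\right) = \left(2 \left(-63\right) + 8909\right) \left(\left(-4932 + 4577\right) - 32678\right) = \left(-126 + 8909\right) \left(-355 - 32678\right) = 8783 \left(-33033\right) = -290128839$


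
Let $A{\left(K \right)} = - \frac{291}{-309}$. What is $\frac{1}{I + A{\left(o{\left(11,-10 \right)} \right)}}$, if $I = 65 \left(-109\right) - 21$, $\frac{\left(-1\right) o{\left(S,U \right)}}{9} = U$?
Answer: $- \frac{103}{731821} \approx -0.00014074$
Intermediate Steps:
$o{\left(S,U \right)} = - 9 U$
$A{\left(K \right)} = \frac{97}{103}$ ($A{\left(K \right)} = \left(-291\right) \left(- \frac{1}{309}\right) = \frac{97}{103}$)
$I = -7106$ ($I = -7085 - 21 = -7106$)
$\frac{1}{I + A{\left(o{\left(11,-10 \right)} \right)}} = \frac{1}{-7106 + \frac{97}{103}} = \frac{1}{- \frac{731821}{103}} = - \frac{103}{731821}$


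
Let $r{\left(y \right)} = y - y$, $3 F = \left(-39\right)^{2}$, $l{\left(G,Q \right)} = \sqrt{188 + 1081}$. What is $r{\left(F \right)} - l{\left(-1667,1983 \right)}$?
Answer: $- 3 \sqrt{141} \approx -35.623$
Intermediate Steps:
$l{\left(G,Q \right)} = 3 \sqrt{141}$ ($l{\left(G,Q \right)} = \sqrt{1269} = 3 \sqrt{141}$)
$F = 507$ ($F = \frac{\left(-39\right)^{2}}{3} = \frac{1}{3} \cdot 1521 = 507$)
$r{\left(y \right)} = 0$
$r{\left(F \right)} - l{\left(-1667,1983 \right)} = 0 - 3 \sqrt{141} = - 3 \sqrt{141}$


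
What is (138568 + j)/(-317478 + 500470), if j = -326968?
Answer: -11775/11437 ≈ -1.0296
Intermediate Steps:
(138568 + j)/(-317478 + 500470) = (138568 - 326968)/(-317478 + 500470) = -188400/182992 = -188400*1/182992 = -11775/11437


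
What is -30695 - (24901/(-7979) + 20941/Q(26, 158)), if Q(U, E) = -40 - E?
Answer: -48321231553/1579842 ≈ -30586.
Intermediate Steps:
-30695 - (24901/(-7979) + 20941/Q(26, 158)) = -30695 - (24901/(-7979) + 20941/(-40 - 1*158)) = -30695 - (24901*(-1/7979) + 20941/(-40 - 158)) = -30695 - (-24901/7979 + 20941/(-198)) = -30695 - (-24901/7979 + 20941*(-1/198)) = -30695 - (-24901/7979 - 20941/198) = -30695 - 1*(-172018637/1579842) = -30695 + 172018637/1579842 = -48321231553/1579842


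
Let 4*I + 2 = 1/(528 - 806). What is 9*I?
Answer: -5013/1112 ≈ -4.5081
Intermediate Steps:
I = -557/1112 (I = -½ + 1/(4*(528 - 806)) = -½ + (¼)/(-278) = -½ + (¼)*(-1/278) = -½ - 1/1112 = -557/1112 ≈ -0.50090)
9*I = 9*(-557/1112) = -5013/1112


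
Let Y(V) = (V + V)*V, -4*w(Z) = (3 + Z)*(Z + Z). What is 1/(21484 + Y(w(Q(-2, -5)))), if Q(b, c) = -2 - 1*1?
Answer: 1/21484 ≈ 4.6546e-5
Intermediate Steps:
Q(b, c) = -3 (Q(b, c) = -2 - 1 = -3)
w(Z) = -Z*(3 + Z)/2 (w(Z) = -(3 + Z)*(Z + Z)/4 = -(3 + Z)*2*Z/4 = -Z*(3 + Z)/2)
Y(V) = 2*V² (Y(V) = (2*V)*V = 2*V²)
1/(21484 + Y(w(Q(-2, -5)))) = 1/(21484 + 2*(-½*(-3)*(3 - 3))²) = 1/(21484 + 2*(-½*(-3)*0)²) = 1/(21484 + 2*0²) = 1/(21484 + 2*0) = 1/(21484 + 0) = 1/21484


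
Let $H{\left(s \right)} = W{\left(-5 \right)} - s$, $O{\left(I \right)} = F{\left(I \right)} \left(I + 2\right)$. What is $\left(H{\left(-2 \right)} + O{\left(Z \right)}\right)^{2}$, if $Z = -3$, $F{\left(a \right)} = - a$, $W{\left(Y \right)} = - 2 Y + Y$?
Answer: $16$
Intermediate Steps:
$W{\left(Y \right)} = - Y$
$O{\left(I \right)} = - I \left(2 + I\right)$ ($O{\left(I \right)} = - I \left(I + 2\right) = - I \left(2 + I\right)$)
$H{\left(s \right)} = 5 - s$ ($H{\left(s \right)} = \left(-1\right) \left(-5\right) - s = 5 - s$)
$\left(H{\left(-2 \right)} + O{\left(Z \right)}\right)^{2} = \left(\left(5 - -2\right) - - 3 \left(2 - 3\right)\right)^{2} = \left(\left(5 + 2\right) - \left(-3\right) \left(-1\right)\right)^{2} = \left(7 - 3\right)^{2} = 4^{2} = 16$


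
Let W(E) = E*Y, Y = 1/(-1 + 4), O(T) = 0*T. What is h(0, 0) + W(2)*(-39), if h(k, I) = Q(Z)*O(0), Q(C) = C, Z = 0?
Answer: -26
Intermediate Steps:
O(T) = 0
Y = 1/3 ≈ 0.33333
h(k, I) = 0 (h(k, I) = 0*0 = 0)
W(E) = E/3 (W(E) = E*(1/3) = E/3)
h(0, 0) + W(2)*(-39) = 0 + ((1/3)*2)*(-39) = 0 + (2/3)*(-39) = 0 - 26 = -26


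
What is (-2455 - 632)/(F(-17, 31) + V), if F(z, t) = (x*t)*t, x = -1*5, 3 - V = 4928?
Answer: 441/1390 ≈ 0.31727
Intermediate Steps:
V = -4925 (V = 3 - 1*4928 = 3 - 4928 = -4925)
x = -5
F(z, t) = -5*t² (F(z, t) = (-5*t)*t = -5*t²)
(-2455 - 632)/(F(-17, 31) + V) = (-2455 - 632)/(-5*31² - 4925) = -3087/(-5*961 - 4925) = -3087/(-4805 - 4925) = -3087/(-9730) = -3087*(-1/9730) = 441/1390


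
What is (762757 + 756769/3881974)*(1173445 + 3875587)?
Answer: 7475100961952716892/1940987 ≈ 3.8512e+12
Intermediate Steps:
(762757 + 756769/3881974)*(1173445 + 3875587) = (762757 + 756769*(1/3881974))*5049032 = (762757 + 756769/3881974)*5049032 = (2961003599087/3881974)*5049032 = 7475100961952716892/1940987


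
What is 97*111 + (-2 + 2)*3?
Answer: 10767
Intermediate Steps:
97*111 + (-2 + 2)*3 = 10767 + 0*3 = 10767 + 0 = 10767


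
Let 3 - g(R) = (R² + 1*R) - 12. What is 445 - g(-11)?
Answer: 540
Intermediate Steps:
g(R) = 15 - R - R² (g(R) = 3 - ((R² + 1*R) - 12) = 3 - ((R² + R) - 12) = 3 - ((R + R²) - 12) = 3 - (-12 + R + R²) = 3 + (12 - R - R²) = 15 - R - R²)
445 - g(-11) = 445 - (15 - 1*(-11) - 1*(-11)²) = 445 - (15 + 11 - 1*121) = 445 - (15 + 11 - 121) = 445 - 1*(-95) = 445 + 95 = 540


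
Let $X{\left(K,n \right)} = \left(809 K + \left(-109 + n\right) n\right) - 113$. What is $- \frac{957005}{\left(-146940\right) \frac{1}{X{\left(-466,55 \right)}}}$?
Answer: $- \frac{72747117877}{29388} \approx -2.4754 \cdot 10^{6}$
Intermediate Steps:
$X{\left(K,n \right)} = -113 + 809 K + n \left(-109 + n\right)$ ($X{\left(K,n \right)} = \left(809 K + n \left(-109 + n\right)\right) - 113 = -113 + 809 K + n \left(-109 + n\right)$)
$- \frac{957005}{\left(-146940\right) \frac{1}{X{\left(-466,55 \right)}}} = - \frac{957005}{\left(-146940\right) \frac{1}{-113 + 55^{2} - 5995 + 809 \left(-466\right)}} = - \frac{957005}{\left(-146940\right) \frac{1}{-113 + 3025 - 5995 - 376994}} = - \frac{957005}{\left(-146940\right) \frac{1}{-380077}} = - \frac{957005}{\left(-146940\right) \left(- \frac{1}{380077}\right)} = - \frac{957005}{\frac{146940}{380077}} = \left(-957005\right) \frac{380077}{146940} = - \frac{72747117877}{29388}$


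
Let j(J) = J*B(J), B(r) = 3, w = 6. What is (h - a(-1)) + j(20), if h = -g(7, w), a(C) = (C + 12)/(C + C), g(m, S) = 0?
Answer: 131/2 ≈ 65.500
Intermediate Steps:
a(C) = (12 + C)/(2*C) (a(C) = (12 + C)/((2*C)) = (12 + C)*(1/(2*C)) = (12 + C)/(2*C))
h = 0 (h = -1*0 = 0)
j(J) = 3*J (j(J) = J*3 = 3*J)
(h - a(-1)) + j(20) = (0 - (12 - 1)/(2*(-1))) + 3*20 = (0 - (-1)*11/2) + 60 = (0 - 1*(-11/2)) + 60 = (0 + 11/2) + 60 = 11/2 + 60 = 131/2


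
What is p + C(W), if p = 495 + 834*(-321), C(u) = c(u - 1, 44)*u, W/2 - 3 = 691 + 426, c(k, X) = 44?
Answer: -168659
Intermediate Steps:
W = 2240 (W = 6 + 2*(691 + 426) = 6 + 2*1117 = 6 + 2234 = 2240)
C(u) = 44*u
p = -267219 (p = 495 - 267714 = -267219)
p + C(W) = -267219 + 44*2240 = -267219 + 98560 = -168659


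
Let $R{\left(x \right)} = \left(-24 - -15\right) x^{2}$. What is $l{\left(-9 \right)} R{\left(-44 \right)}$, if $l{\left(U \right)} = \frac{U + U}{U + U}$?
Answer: $-17424$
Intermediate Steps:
$l{\left(U \right)} = 1$ ($l{\left(U \right)} = \frac{2 U}{2 U} = 2 U \frac{1}{2 U} = 1$)
$R{\left(x \right)} = - 9 x^{2}$ ($R{\left(x \right)} = \left(-24 + 15\right) x^{2} = - 9 x^{2}$)
$l{\left(-9 \right)} R{\left(-44 \right)} = 1 \left(- 9 \left(-44\right)^{2}\right) = 1 \left(\left(-9\right) 1936\right) = 1 \left(-17424\right) = -17424$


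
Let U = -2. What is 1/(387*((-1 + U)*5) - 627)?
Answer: -1/6432 ≈ -0.00015547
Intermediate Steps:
1/(387*((-1 + U)*5) - 627) = 1/(387*((-1 - 2)*5) - 627) = 1/(387*(-3*5) - 627) = 1/(387*(-15) - 627) = 1/(-5805 - 627) = 1/(-6432) = -1/6432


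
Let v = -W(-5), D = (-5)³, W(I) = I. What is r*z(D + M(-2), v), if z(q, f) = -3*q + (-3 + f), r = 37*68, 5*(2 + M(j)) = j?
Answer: 4833236/5 ≈ 9.6665e+5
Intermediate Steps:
M(j) = -2 + j/5
D = -125
v = 5 (v = -1*(-5) = 5)
r = 2516
z(q, f) = -3 + f - 3*q
r*z(D + M(-2), v) = 2516*(-3 + 5 - 3*(-125 + (-2 + (⅕)*(-2)))) = 2516*(-3 + 5 - 3*(-125 + (-2 - ⅖))) = 2516*(-3 + 5 - 3*(-125 - 12/5)) = 2516*(-3 + 5 - 3*(-637/5)) = 2516*(-3 + 5 + 1911/5) = 2516*(1921/5) = 4833236/5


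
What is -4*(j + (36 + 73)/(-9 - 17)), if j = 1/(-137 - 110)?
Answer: 4146/247 ≈ 16.785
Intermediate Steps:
j = -1/247 (j = 1/(-247) = -1/247 ≈ -0.0040486)
-4*(j + (36 + 73)/(-9 - 17)) = -4*(-1/247 + (36 + 73)/(-9 - 17)) = -4*(-1/247 + 109/(-26)) = -4*(-1/247 + 109*(-1/26)) = -4*(-1/247 - 109/26) = -4*(-2073/494) = 4146/247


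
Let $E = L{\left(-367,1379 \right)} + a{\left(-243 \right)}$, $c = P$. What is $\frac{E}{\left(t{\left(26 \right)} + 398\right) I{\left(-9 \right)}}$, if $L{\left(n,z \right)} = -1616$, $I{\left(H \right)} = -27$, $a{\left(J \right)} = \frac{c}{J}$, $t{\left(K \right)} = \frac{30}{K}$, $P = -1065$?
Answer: $\frac{1697033}{11348343} \approx 0.14954$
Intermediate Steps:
$c = -1065$
$a{\left(J \right)} = - \frac{1065}{J}$
$E = - \frac{130541}{81}$ ($E = -1616 - \frac{1065}{-243} = -1616 - - \frac{355}{81} = -1616 + \frac{355}{81} = - \frac{130541}{81} \approx -1611.6$)
$\frac{E}{\left(t{\left(26 \right)} + 398\right) I{\left(-9 \right)}} = - \frac{130541}{81 \left(\frac{30}{26} + 398\right) \left(-27\right)} = - \frac{130541}{81 \left(30 \cdot \frac{1}{26} + 398\right) \left(-27\right)} = - \frac{130541}{81 \left(\frac{15}{13} + 398\right) \left(-27\right)} = - \frac{130541}{81 \cdot \frac{5189}{13} \left(-27\right)} = - \frac{130541}{81 \left(- \frac{140103}{13}\right)} = \left(- \frac{130541}{81}\right) \left(- \frac{13}{140103}\right) = \frac{1697033}{11348343}$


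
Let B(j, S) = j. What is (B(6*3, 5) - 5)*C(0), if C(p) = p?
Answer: 0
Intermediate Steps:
(B(6*3, 5) - 5)*C(0) = (6*3 - 5)*0 = (18 - 5)*0 = 13*0 = 0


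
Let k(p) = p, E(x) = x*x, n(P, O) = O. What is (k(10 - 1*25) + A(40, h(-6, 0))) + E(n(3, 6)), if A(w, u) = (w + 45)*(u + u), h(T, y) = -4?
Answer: -659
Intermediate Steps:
A(w, u) = 2*u*(45 + w) (A(w, u) = (45 + w)*(2*u) = 2*u*(45 + w))
E(x) = x²
(k(10 - 1*25) + A(40, h(-6, 0))) + E(n(3, 6)) = ((10 - 1*25) + 2*(-4)*(45 + 40)) + 6² = ((10 - 25) + 2*(-4)*85) + 36 = (-15 - 680) + 36 = -695 + 36 = -659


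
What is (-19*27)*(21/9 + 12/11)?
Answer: -19323/11 ≈ -1756.6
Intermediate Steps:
(-19*27)*(21/9 + 12/11) = -513*(21*(1/9) + 12*(1/11)) = -513*(7/3 + 12/11) = -513*113/33 = -19323/11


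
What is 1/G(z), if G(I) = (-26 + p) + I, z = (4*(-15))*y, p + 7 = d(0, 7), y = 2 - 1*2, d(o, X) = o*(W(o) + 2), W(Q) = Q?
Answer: -1/33 ≈ -0.030303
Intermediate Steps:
d(o, X) = o*(2 + o) (d(o, X) = o*(o + 2) = o*(2 + o))
y = 0 (y = 2 - 2 = 0)
p = -7 (p = -7 + 0*(2 + 0) = -7 + 0*2 = -7 + 0 = -7)
z = 0 (z = (4*(-15))*0 = -60*0 = 0)
G(I) = -33 + I (G(I) = (-26 - 7) + I = -33 + I)
1/G(z) = 1/(-33 + 0) = 1/(-33) = -1/33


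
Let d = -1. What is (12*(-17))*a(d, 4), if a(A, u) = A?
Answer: 204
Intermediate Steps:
(12*(-17))*a(d, 4) = (12*(-17))*(-1) = -204*(-1) = 204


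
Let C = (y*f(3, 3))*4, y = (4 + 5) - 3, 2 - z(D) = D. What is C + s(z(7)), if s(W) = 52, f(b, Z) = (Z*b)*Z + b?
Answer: 772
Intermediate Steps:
z(D) = 2 - D
f(b, Z) = b + b*Z² (f(b, Z) = b*Z² + b = b + b*Z²)
y = 6 (y = 9 - 3 = 6)
C = 720 (C = (6*(3*(1 + 3²)))*4 = (6*(3*(1 + 9)))*4 = (6*(3*10))*4 = (6*30)*4 = 180*4 = 720)
C + s(z(7)) = 720 + 52 = 772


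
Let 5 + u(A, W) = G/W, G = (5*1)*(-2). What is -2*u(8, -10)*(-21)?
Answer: -168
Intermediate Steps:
G = -10 (G = 5*(-2) = -10)
u(A, W) = -5 - 10/W
-2*u(8, -10)*(-21) = -2*(-5 - 10/(-10))*(-21) = -2*(-5 - 10*(-⅒))*(-21) = -2*(-5 + 1)*(-21) = -2*(-4)*(-21) = 8*(-21) = -168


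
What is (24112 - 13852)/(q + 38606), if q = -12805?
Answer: 10260/25801 ≈ 0.39766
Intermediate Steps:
(24112 - 13852)/(q + 38606) = (24112 - 13852)/(-12805 + 38606) = 10260/25801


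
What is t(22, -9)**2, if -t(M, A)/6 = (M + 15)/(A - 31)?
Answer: 12321/400 ≈ 30.802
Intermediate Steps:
t(M, A) = -6*(15 + M)/(-31 + A) (t(M, A) = -6*(M + 15)/(A - 31) = -6*(15 + M)/(-31 + A))
t(22, -9)**2 = (6*(-15 - 1*22)/(-31 - 9))**2 = (6*(-15 - 22)/(-40))**2 = (6*(-1/40)*(-37))**2 = (111/20)**2 = 12321/400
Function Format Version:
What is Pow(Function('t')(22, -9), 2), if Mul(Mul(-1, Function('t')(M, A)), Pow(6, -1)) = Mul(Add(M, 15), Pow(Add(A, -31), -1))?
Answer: Rational(12321, 400) ≈ 30.802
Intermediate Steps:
Function('t')(M, A) = Mul(-6, Pow(Add(-31, A), -1), Add(15, M)) (Function('t')(M, A) = Mul(-6, Mul(Add(M, 15), Pow(Add(A, -31), -1))) = Mul(-6, Mul(Add(15, M), Pow(Add(-31, A), -1))) = Mul(-6, Mul(Pow(Add(-31, A), -1), Add(15, M))) = Mul(-6, Pow(Add(-31, A), -1), Add(15, M)))
Pow(Function('t')(22, -9), 2) = Pow(Mul(6, Pow(Add(-31, -9), -1), Add(-15, Mul(-1, 22))), 2) = Pow(Mul(6, Pow(-40, -1), Add(-15, -22)), 2) = Pow(Mul(6, Rational(-1, 40), -37), 2) = Pow(Rational(111, 20), 2) = Rational(12321, 400)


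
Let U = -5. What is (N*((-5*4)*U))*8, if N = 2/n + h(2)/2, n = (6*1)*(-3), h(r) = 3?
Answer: 10000/9 ≈ 1111.1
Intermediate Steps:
n = -18 (n = 6*(-3) = -18)
N = 25/18 (N = 2/(-18) + 3/2 = 2*(-1/18) + 3*(1/2) = -1/9 + 3/2 = 25/18 ≈ 1.3889)
(N*((-5*4)*U))*8 = (25*(-5*4*(-5))/18)*8 = (25*(-20*(-5))/18)*8 = ((25/18)*100)*8 = (1250/9)*8 = 10000/9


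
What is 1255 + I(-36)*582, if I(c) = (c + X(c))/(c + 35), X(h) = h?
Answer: 43159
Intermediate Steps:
I(c) = 2*c/(35 + c) (I(c) = (c + c)/(c + 35) = (2*c)/(35 + c) = 2*c/(35 + c))
1255 + I(-36)*582 = 1255 + (2*(-36)/(35 - 36))*582 = 1255 + (2*(-36)/(-1))*582 = 1255 + (2*(-36)*(-1))*582 = 1255 + 72*582 = 1255 + 41904 = 43159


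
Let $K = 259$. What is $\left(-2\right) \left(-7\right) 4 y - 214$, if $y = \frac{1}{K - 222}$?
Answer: $- \frac{7862}{37} \approx -212.49$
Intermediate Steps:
$y = \frac{1}{37}$ ($y = \frac{1}{259 - 222} = \frac{1}{37} \approx 0.027027$)
$\left(-2\right) \left(-7\right) 4 y - 214 = \left(-2\right) \left(-7\right) 4 \cdot \frac{1}{37} - 214 = 14 \cdot 4 \cdot \frac{1}{37} - 214 = 56 \cdot \frac{1}{37} - 214 = \frac{56}{37} - 214 = - \frac{7862}{37}$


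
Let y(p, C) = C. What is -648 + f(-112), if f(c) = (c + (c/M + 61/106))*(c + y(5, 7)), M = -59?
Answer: 67869993/6254 ≈ 10852.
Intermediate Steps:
f(c) = (7 + c)*(61/106 + 58*c/59) (f(c) = (c + (c/(-59) + 61/106))*(c + 7) = (c + (c*(-1/59) + 61*(1/106)))*(7 + c) = (c + (-c/59 + 61/106))*(7 + c) = (c + (61/106 - c/59))*(7 + c) = (61/106 + 58*c/59)*(7 + c) = (7 + c)*(61/106 + 58*c/59))
-648 + f(-112) = -648 + (427/106 + (58/59)*(-112)² + (46635/6254)*(-112)) = -648 + (427/106 + (58/59)*12544 - 2611560/3127) = -648 + (427/106 + 727552/59 - 2611560/3127) = -648 + 71922585/6254 = 67869993/6254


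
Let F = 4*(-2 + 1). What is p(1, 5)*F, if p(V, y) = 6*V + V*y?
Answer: -44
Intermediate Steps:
F = -4 (F = 4*(-1) = -4)
p(1, 5)*F = (1*(6 + 5))*(-4) = (1*11)*(-4) = 11*(-4) = -44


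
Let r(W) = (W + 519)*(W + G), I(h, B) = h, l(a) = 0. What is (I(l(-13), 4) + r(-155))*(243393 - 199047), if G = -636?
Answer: -12768277704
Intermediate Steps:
r(W) = (-636 + W)*(519 + W) (r(W) = (W + 519)*(W - 636) = (519 + W)*(-636 + W) = (-636 + W)*(519 + W))
(I(l(-13), 4) + r(-155))*(243393 - 199047) = (0 + (-330084 + (-155)² - 117*(-155)))*(243393 - 199047) = (0 + (-330084 + 24025 + 18135))*44346 = (0 - 287924)*44346 = -287924*44346 = -12768277704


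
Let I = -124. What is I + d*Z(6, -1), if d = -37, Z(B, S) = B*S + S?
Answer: 135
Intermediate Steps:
Z(B, S) = S + B*S
I + d*Z(6, -1) = -124 - (-37)*(1 + 6) = -124 - (-37)*7 = -124 - 37*(-7) = -124 + 259 = 135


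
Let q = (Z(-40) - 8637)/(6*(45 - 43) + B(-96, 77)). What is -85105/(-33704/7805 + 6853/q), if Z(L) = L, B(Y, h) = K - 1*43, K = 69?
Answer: 5763649743425/2324980878 ≈ 2479.0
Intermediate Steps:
B(Y, h) = 26 (B(Y, h) = 69 - 1*43 = 69 - 43 = 26)
q = -8677/38 (q = (-40 - 8637)/(6*(45 - 43) + 26) = -8677/(6*2 + 26) = -8677/(12 + 26) = -8677/38 ≈ -228.34)
-85105/(-33704/7805 + 6853/q) = -85105/(-33704/7805 + 6853/(-8677/38)) = -85105/(-33704*1/7805 + 6853*(-38/8677)) = -85105/(-33704/7805 - 260414/8677) = -85105/(-2324980878/67723985) = -85105*(-67723985/2324980878) = 5763649743425/2324980878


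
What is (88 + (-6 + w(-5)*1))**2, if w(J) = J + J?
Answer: 5184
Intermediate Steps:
w(J) = 2*J
(88 + (-6 + w(-5)*1))**2 = (88 + (-6 + (2*(-5))*1))**2 = (88 + (-6 - 10*1))**2 = (88 + (-6 - 10))**2 = (88 - 16)**2 = 72**2 = 5184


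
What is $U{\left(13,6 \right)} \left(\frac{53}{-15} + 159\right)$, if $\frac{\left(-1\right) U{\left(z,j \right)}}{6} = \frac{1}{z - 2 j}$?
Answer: $- \frac{4664}{5} \approx -932.8$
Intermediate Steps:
$U{\left(z,j \right)} = - \frac{6}{z - 2 j}$
$U{\left(13,6 \right)} \left(\frac{53}{-15} + 159\right) = \frac{6}{\left(-1\right) 13 + 2 \cdot 6} \left(\frac{53}{-15} + 159\right) = \frac{6}{-13 + 12} \left(53 \left(- \frac{1}{15}\right) + 159\right) = \frac{6}{-1} \left(- \frac{53}{15} + 159\right) = 6 \left(-1\right) \frac{2332}{15} = \left(-6\right) \frac{2332}{15} = - \frac{4664}{5}$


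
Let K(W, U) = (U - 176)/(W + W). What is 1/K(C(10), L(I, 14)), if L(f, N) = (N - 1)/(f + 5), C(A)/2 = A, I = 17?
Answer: -880/3859 ≈ -0.22804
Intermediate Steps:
C(A) = 2*A
L(f, N) = (-1 + N)/(5 + f)
K(W, U) = (-176 + U)/(2*W) (K(W, U) = (-176 + U)/((2*W)) = (-176 + U)*(1/(2*W)) = (-176 + U)/(2*W))
1/K(C(10), L(I, 14)) = 1/((-176 + (-1 + 14)/(5 + 17))/(2*((2*10)))) = 1/((1/2)*(-176 + 13/22)/20) = 1/((1/2)*(1/20)*(-176 + (1/22)*13)) = 1/((1/2)*(1/20)*(-176 + 13/22)) = 1/((1/2)*(1/20)*(-3859/22)) = 1/(-3859/880) = -880/3859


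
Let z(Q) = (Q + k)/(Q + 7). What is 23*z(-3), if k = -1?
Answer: -23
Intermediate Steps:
z(Q) = (-1 + Q)/(7 + Q) (z(Q) = (Q - 1)/(Q + 7) = (-1 + Q)/(7 + Q))
23*z(-3) = 23*((-1 - 3)/(7 - 3)) = 23*(-4/4) = 23*((¼)*(-4)) = 23*(-1) = -23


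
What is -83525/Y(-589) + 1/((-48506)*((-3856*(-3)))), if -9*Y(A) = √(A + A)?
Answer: -1/561117408 - 751725*I*√1178/1178 ≈ -1.7822e-9 - 21902.0*I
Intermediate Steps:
Y(A) = -√2*√A/9 (Y(A) = -√(A + A)/9 = -√2*√A/9)
-83525/Y(-589) + 1/((-48506)*((-3856*(-3)))) = -83525*9*I*√1178/1178 + 1/((-48506)*((-3856*(-3)))) = -83525*9*I*√1178/1178 - 1/48506/11568 = -83525*9*I*√1178/1178 - 1/48506*1/11568 = -751725*I*√1178/1178 - 1/561117408 = -1/561117408 - 751725*I*√1178/1178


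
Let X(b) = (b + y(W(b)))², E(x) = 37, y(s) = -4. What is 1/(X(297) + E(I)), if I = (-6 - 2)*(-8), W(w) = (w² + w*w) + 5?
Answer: 1/85886 ≈ 1.1643e-5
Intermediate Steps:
W(w) = 5 + 2*w² (W(w) = (w² + w²) + 5 = 2*w² + 5 = 5 + 2*w²)
I = 64 (I = -8*(-8) = 64)
X(b) = (-4 + b)² (X(b) = (b - 4)² = (-4 + b)²)
1/(X(297) + E(I)) = 1/((-4 + 297)² + 37) = 1/(293² + 37) = 1/(85849 + 37) = 1/85886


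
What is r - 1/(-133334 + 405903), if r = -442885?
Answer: -120716721566/272569 ≈ -4.4289e+5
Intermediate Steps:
r - 1/(-133334 + 405903) = -442885 - 1/(-133334 + 405903) = -442885 - 1/272569 = -120716721566/272569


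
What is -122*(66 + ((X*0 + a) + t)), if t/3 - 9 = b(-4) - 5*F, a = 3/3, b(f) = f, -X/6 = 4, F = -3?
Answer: -15494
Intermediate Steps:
X = -24 (X = -6*4 = -24)
a = 1 (a = 3*(⅓) = 1)
t = 60 (t = 27 + 3*(-4 - 5*(-3)) = 27 + 3*(-4 + 15) = 27 + 3*11 = 27 + 33 = 60)
-122*(66 + ((X*0 + a) + t)) = -122*(66 + ((-24*0 + 1) + 60)) = -122*(66 + ((0 + 1) + 60)) = -122*(66 + (1 + 60)) = -122*(66 + 61) = -122*127 = -15494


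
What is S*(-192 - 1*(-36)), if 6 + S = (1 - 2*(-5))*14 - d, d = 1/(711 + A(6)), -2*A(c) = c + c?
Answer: -5425628/235 ≈ -23088.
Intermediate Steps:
A(c) = -c (A(c) = -(c + c)/2 = -c)
d = 1/705 (d = 1/(711 - 1*6) = 1/(711 - 6) = 1/705 ≈ 0.0014184)
S = 104339/705 (S = -6 + ((1 - 2*(-5))*14 - 1*1/705) = -6 + ((1 + 10)*14 - 1/705) = -6 + (11*14 - 1/705) = -6 + (154 - 1/705) = -6 + 108569/705 = 104339/705 ≈ 148.00)
S*(-192 - 1*(-36)) = 104339*(-192 - 1*(-36))/705 = 104339*(-192 + 36)/705 = (104339/705)*(-156) = -5425628/235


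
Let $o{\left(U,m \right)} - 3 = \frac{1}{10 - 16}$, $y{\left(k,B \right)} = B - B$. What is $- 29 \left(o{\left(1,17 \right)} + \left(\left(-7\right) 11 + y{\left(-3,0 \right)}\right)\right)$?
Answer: $\frac{12905}{6} \approx 2150.8$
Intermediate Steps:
$y{\left(k,B \right)} = 0$
$o{\left(U,m \right)} = \frac{17}{6}$ ($o{\left(U,m \right)} = 3 + \frac{1}{10 - 16} = 3 + \frac{1}{-6} = 3 - \frac{1}{6} = \frac{17}{6}$)
$- 29 \left(o{\left(1,17 \right)} + \left(\left(-7\right) 11 + y{\left(-3,0 \right)}\right)\right) = - 29 \left(\frac{17}{6} + \left(\left(-7\right) 11 + 0\right)\right) = - 29 \left(\frac{17}{6} + \left(-77 + 0\right)\right) = - 29 \left(\frac{17}{6} - 77\right) = \left(-29\right) \left(- \frac{445}{6}\right) = \frac{12905}{6}$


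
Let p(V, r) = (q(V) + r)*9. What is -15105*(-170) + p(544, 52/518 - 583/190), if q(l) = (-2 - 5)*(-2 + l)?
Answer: 124682259327/49210 ≈ 2.5337e+6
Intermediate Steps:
q(l) = 14 - 7*l (q(l) = -7*(-2 + l) = 14 - 7*l)
p(V, r) = 126 - 63*V + 9*r (p(V, r) = ((14 - 7*V) + r)*9 = (14 + r - 7*V)*9 = 126 - 63*V + 9*r)
-15105*(-170) + p(544, 52/518 - 583/190) = -15105*(-170) + (126 - 63*544 + 9*(52/518 - 583/190)) = -5*(-513570) + (126 - 34272 + 9*(52*(1/518) - 583*1/190)) = 2567850 + (126 - 34272 + 9*(26/259 - 583/190)) = 2567850 + (126 - 34272 + 9*(-146057/49210)) = 2567850 + (126 - 34272 - 1314513/49210) = 2567850 - 1681639173/49210 = 124682259327/49210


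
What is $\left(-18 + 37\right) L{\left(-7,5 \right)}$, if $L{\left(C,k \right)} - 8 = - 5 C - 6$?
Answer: $703$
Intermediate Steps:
$L{\left(C,k \right)} = 2 - 5 C$ ($L{\left(C,k \right)} = 8 - \left(6 + 5 C\right) = 2 - 5 C$)
$\left(-18 + 37\right) L{\left(-7,5 \right)} = \left(-18 + 37\right) \left(2 - -35\right) = 19 \left(2 + 35\right) = 19 \cdot 37 = 703$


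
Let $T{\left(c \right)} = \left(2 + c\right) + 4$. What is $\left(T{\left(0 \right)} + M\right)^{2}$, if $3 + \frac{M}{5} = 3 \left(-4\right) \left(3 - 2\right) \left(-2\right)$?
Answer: $12321$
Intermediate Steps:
$T{\left(c \right)} = 6 + c$
$M = 105$ ($M = -15 + 5 \cdot 3 \left(-4\right) \left(3 - 2\right) \left(-2\right) = -15 + 5 \left(- 12 \cdot 1 \left(-2\right)\right) = -15 + 5 \left(\left(-12\right) \left(-2\right)\right) = -15 + 5 \cdot 24 = -15 + 120 = 105$)
$\left(T{\left(0 \right)} + M\right)^{2} = \left(\left(6 + 0\right) + 105\right)^{2} = \left(6 + 105\right)^{2} = 111^{2} = 12321$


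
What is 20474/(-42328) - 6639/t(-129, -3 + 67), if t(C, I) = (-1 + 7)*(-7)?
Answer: 23346307/148148 ≈ 157.59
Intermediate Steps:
t(C, I) = -42 (t(C, I) = 6*(-7) = -42)
20474/(-42328) - 6639/t(-129, -3 + 67) = 20474/(-42328) - 6639/(-42) = 20474*(-1/42328) - 6639*(-1/42) = -10237/21164 + 2213/14 = 23346307/148148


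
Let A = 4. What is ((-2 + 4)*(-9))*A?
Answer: -72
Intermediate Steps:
((-2 + 4)*(-9))*A = ((-2 + 4)*(-9))*4 = (2*(-9))*4 = -18*4 = -72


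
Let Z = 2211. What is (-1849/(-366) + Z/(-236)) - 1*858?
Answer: -37241735/43188 ≈ -862.32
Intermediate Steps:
(-1849/(-366) + Z/(-236)) - 1*858 = (-1849/(-366) + 2211/(-236)) - 1*858 = (-1849*(-1/366) + 2211*(-1/236)) - 858 = (1849/366 - 2211/236) - 858 = -186431/43188 - 858 = -37241735/43188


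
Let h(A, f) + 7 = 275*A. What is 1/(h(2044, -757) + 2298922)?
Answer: 1/2861015 ≈ 3.4953e-7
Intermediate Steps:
h(A, f) = -7 + 275*A
1/(h(2044, -757) + 2298922) = 1/((-7 + 275*2044) + 2298922) = 1/((-7 + 562100) + 2298922) = 1/(562093 + 2298922) = 1/2861015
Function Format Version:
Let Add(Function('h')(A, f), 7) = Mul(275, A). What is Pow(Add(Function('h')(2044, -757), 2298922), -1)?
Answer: Rational(1, 2861015) ≈ 3.4953e-7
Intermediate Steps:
Function('h')(A, f) = Add(-7, Mul(275, A))
Pow(Add(Function('h')(2044, -757), 2298922), -1) = Pow(Add(Add(-7, Mul(275, 2044)), 2298922), -1) = Pow(Add(Add(-7, 562100), 2298922), -1) = Pow(Add(562093, 2298922), -1) = Pow(2861015, -1) = Rational(1, 2861015)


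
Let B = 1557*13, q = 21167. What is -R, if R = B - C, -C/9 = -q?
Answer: 170262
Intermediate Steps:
B = 20241
C = 190503 (C = -(-9)*21167 = -9*(-21167) = 190503)
R = -170262 (R = 20241 - 1*190503 = 20241 - 190503 = -170262)
-R = -1*(-170262) = 170262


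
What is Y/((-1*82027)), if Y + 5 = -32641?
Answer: 32646/82027 ≈ 0.39799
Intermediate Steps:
Y = -32646 (Y = -5 - 32641 = -32646)
Y/((-1*82027)) = -32646/((-1*82027)) = -32646/(-82027) = -32646*(-1/82027) = 32646/82027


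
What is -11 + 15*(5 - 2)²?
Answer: 124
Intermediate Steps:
-11 + 15*(5 - 2)² = -11 + 15*3² = -11 + 15*9 = -11 + 135 = 124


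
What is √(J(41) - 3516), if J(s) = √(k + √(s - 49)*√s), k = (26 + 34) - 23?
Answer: √(-3516 + √(37 + 2*I*√82)) ≈ 0.0122 + 59.243*I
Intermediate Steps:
k = 37 (k = 60 - 23 = 37)
J(s) = √(37 + √s*√(-49 + s)) (J(s) = √(37 + √(s - 49)*√s) = √(37 + √(-49 + s)*√s) = √(37 + √s*√(-49 + s)))
√(J(41) - 3516) = √(√(37 + √41*√(-49 + 41)) - 3516) = √(√(37 + √41*√(-8)) - 3516) = √(√(37 + √41*(2*I*√2)) - 3516) = √(√(37 + 2*I*√82) - 3516) = √(-3516 + √(37 + 2*I*√82))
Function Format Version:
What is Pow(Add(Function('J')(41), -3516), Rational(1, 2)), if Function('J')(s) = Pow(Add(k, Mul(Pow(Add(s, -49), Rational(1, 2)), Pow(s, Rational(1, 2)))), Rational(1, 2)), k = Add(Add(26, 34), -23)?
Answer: Pow(Add(-3516, Pow(Add(37, Mul(2, I, Pow(82, Rational(1, 2)))), Rational(1, 2))), Rational(1, 2)) ≈ Add(0.0122, Mul(59.243, I))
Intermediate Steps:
k = 37 (k = Add(60, -23) = 37)
Function('J')(s) = Pow(Add(37, Mul(Pow(s, Rational(1, 2)), Pow(Add(-49, s), Rational(1, 2)))), Rational(1, 2)) (Function('J')(s) = Pow(Add(37, Mul(Pow(Add(s, -49), Rational(1, 2)), Pow(s, Rational(1, 2)))), Rational(1, 2)) = Pow(Add(37, Mul(Pow(Add(-49, s), Rational(1, 2)), Pow(s, Rational(1, 2)))), Rational(1, 2)) = Pow(Add(37, Mul(Pow(s, Rational(1, 2)), Pow(Add(-49, s), Rational(1, 2)))), Rational(1, 2)))
Pow(Add(Function('J')(41), -3516), Rational(1, 2)) = Pow(Add(Pow(Add(37, Mul(Pow(41, Rational(1, 2)), Pow(Add(-49, 41), Rational(1, 2)))), Rational(1, 2)), -3516), Rational(1, 2)) = Pow(Add(Pow(Add(37, Mul(Pow(41, Rational(1, 2)), Pow(-8, Rational(1, 2)))), Rational(1, 2)), -3516), Rational(1, 2)) = Pow(Add(Pow(Add(37, Mul(Pow(41, Rational(1, 2)), Mul(2, I, Pow(2, Rational(1, 2))))), Rational(1, 2)), -3516), Rational(1, 2)) = Pow(Add(Pow(Add(37, Mul(2, I, Pow(82, Rational(1, 2)))), Rational(1, 2)), -3516), Rational(1, 2)) = Pow(Add(-3516, Pow(Add(37, Mul(2, I, Pow(82, Rational(1, 2)))), Rational(1, 2))), Rational(1, 2))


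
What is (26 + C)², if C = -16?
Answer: 100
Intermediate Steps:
(26 + C)² = (26 - 16)² = 10² = 100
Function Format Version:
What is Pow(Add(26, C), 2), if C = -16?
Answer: 100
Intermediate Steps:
Pow(Add(26, C), 2) = Pow(Add(26, -16), 2) = Pow(10, 2) = 100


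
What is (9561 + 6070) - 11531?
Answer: 4100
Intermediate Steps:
(9561 + 6070) - 11531 = 15631 - 11531 = 4100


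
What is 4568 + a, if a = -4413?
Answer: 155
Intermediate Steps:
4568 + a = 4568 - 4413 = 155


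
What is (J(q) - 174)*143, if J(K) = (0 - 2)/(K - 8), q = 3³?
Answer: -473044/19 ≈ -24897.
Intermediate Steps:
q = 27
J(K) = -2/(-8 + K)
(J(q) - 174)*143 = (-2/(-8 + 27) - 174)*143 = (-2/19 - 174)*143 = -3308/19*143 = -473044/19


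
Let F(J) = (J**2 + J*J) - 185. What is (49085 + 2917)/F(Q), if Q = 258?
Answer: 52002/132943 ≈ 0.39116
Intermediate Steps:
F(J) = -185 + 2*J**2 (F(J) = (J**2 + J**2) - 185 = 2*J**2 - 185 = -185 + 2*J**2)
(49085 + 2917)/F(Q) = (49085 + 2917)/(-185 + 2*258**2) = 52002/(-185 + 2*66564) = 52002/(-185 + 133128) = 52002/132943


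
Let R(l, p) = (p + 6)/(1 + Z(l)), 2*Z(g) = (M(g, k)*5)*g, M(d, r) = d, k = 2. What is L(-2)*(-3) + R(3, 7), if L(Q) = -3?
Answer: 449/47 ≈ 9.5532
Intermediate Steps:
Z(g) = 5*g²/2 (Z(g) = ((g*5)*g)/2 = ((5*g)*g)/2 = (5*g²)/2 = 5*g²/2)
R(l, p) = (6 + p)/(1 + 5*l²/2) (R(l, p) = (p + 6)/(1 + 5*l²/2) = (6 + p)/(1 + 5*l²/2))
L(-2)*(-3) + R(3, 7) = -3*(-3) + 2*(6 + 7)/(2 + 5*3²) = 9 + 2*13/(2 + 5*9) = 9 + 2*13/(2 + 45) = 9 + 2*13/47 = 9 + 2*(1/47)*13 = 9 + 26/47 = 449/47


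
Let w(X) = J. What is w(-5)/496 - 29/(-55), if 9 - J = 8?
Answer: 14439/27280 ≈ 0.52929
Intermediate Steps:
J = 1 (J = 9 - 1*8 = 9 - 8 = 1)
w(X) = 1
w(-5)/496 - 29/(-55) = 1/496 - 29/(-55) = 1*(1/496) - 29*(-1/55) = 1/496 + 29/55 = 14439/27280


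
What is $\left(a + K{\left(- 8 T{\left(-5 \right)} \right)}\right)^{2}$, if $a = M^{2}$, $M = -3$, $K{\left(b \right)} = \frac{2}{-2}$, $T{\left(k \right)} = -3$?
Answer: $64$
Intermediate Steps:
$K{\left(b \right)} = -1$ ($K{\left(b \right)} = 2 \left(- \frac{1}{2}\right) = -1$)
$a = 9$ ($a = \left(-3\right)^{2} = 9$)
$\left(a + K{\left(- 8 T{\left(-5 \right)} \right)}\right)^{2} = \left(9 - 1\right)^{2} = 8^{2} = 64$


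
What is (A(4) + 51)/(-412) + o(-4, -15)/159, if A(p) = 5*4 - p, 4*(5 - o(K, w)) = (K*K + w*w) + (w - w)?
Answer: -8354/16377 ≈ -0.51011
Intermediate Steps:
o(K, w) = 5 - K**2/4 - w**2/4 (o(K, w) = 5 - ((K*K + w*w) + (w - w))/4 = 5 - ((K**2 + w**2) + 0)/4 = 5 - (K**2 + w**2)/4 = 5 + (-K**2/4 - w**2/4) = 5 - K**2/4 - w**2/4)
A(p) = 20 - p
(A(4) + 51)/(-412) + o(-4, -15)/159 = ((20 - 1*4) + 51)/(-412) + (5 - 1/4*(-4)**2 - 1/4*(-15)**2)/159 = ((20 - 4) + 51)*(-1/412) + (5 - 1/4*16 - 1/4*225)*(1/159) = (16 + 51)*(-1/412) + (5 - 4 - 225/4)*(1/159) = 67*(-1/412) - 221/4*1/159 = -67/412 - 221/636 = -8354/16377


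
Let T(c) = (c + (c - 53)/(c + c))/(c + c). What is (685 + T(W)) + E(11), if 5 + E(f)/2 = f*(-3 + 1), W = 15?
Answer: 142078/225 ≈ 631.46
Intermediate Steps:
T(c) = (c + (-53 + c)/(2*c))/(2*c) (T(c) = (c + (-53 + c)/((2*c)))/((2*c)) = (c + (-53 + c)*(1/(2*c)))*(1/(2*c)) = (c + (-53 + c)/(2*c))*(1/(2*c)) = (c + (-53 + c)/(2*c))/(2*c))
E(f) = -10 - 4*f (E(f) = -10 + 2*(f*(-3 + 1)) = -10 + 2*(f*(-2)) = -10 + 2*(-2*f) = -10 - 4*f)
(685 + T(W)) + E(11) = (685 + (¼)*(-53 + 15 + 2*15²)/15²) + (-10 - 4*11) = (685 + (¼)*(1/225)*(-53 + 15 + 2*225)) + (-10 - 44) = (685 + (¼)*(1/225)*(-53 + 15 + 450)) - 54 = (685 + (¼)*(1/225)*412) - 54 = (685 + 103/225) - 54 = 154228/225 - 54 = 142078/225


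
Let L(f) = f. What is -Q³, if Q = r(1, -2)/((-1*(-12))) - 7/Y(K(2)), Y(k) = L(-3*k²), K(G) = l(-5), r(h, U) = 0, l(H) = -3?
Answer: -343/19683 ≈ -0.017426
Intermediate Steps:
K(G) = -3
Y(k) = -3*k²
Q = 7/27 (Q = 0/((-1*(-12))) - 7/((-3*(-3)²)) = 0/12 - 7/((-3*9)) = 0*(1/12) - 7/(-27) = 0 - 7*(-1/27) = 0 + 7/27 = 7/27 ≈ 0.25926)
-Q³ = -(7/27)³ = -1*343/19683 = -343/19683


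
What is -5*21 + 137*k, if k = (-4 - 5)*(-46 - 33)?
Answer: 97302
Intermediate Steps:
k = 711 (k = -9*(-79) = 711)
-5*21 + 137*k = -5*21 + 137*711 = -105 + 97407 = 97302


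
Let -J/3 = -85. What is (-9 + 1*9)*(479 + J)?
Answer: 0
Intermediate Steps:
J = 255 (J = -3*(-85) = 255)
(-9 + 1*9)*(479 + J) = (-9 + 1*9)*(479 + 255) = (-9 + 9)*734 = 0*734 = 0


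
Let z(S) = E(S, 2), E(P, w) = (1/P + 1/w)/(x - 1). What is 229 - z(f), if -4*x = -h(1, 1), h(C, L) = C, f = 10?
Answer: 1149/5 ≈ 229.80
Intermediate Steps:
x = ¼ (x = -(-1)/4 = -¼*(-1) = ¼ ≈ 0.25000)
E(P, w) = -4/(3*P) - 4/(3*w) (E(P, w) = (1/P + 1/w)/(¼ - 1) = (1/P + 1/w)/(-¾) = (1/P + 1/w)*(-4/3) = -4/(3*P) - 4/(3*w))
z(S) = -⅔ - 4/(3*S) (z(S) = -4/(3*S) - 4/3/2 = -4/(3*S) - 4/3*½ = -4/(3*S) - ⅔ = -⅔ - 4/(3*S))
229 - z(f) = 229 - 2*(-2 - 1*10)/(3*10) = 229 - 2*(-2 - 10)/(3*10) = 229 - 2*(-12)/(3*10) = 229 - 1*(-⅘) = 229 + ⅘ = 1149/5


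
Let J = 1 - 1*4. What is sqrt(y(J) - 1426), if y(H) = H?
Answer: I*sqrt(1429) ≈ 37.802*I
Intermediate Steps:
J = -3 (J = 1 - 4 = -3)
sqrt(y(J) - 1426) = sqrt(-3 - 1426) = sqrt(-1429) = I*sqrt(1429)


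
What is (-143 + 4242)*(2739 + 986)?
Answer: 15268775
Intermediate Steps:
(-143 + 4242)*(2739 + 986) = 4099*3725 = 15268775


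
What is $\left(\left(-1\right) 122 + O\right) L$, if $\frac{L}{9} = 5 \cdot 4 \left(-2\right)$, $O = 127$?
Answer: $-1800$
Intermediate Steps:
$L = -360$ ($L = 9 \cdot 5 \cdot 4 \left(-2\right) = 9 \cdot 20 \left(-2\right) = 9 \left(-40\right) = -360$)
$\left(\left(-1\right) 122 + O\right) L = \left(\left(-1\right) 122 + 127\right) \left(-360\right) = \left(-122 + 127\right) \left(-360\right) = 5 \left(-360\right) = -1800$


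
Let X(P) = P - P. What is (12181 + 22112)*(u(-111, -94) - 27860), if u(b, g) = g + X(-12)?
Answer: -958626522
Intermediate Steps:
X(P) = 0
u(b, g) = g (u(b, g) = g + 0 = g)
(12181 + 22112)*(u(-111, -94) - 27860) = (12181 + 22112)*(-94 - 27860) = 34293*(-27954) = -958626522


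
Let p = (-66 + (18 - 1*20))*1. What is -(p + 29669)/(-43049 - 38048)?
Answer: 29601/81097 ≈ 0.36501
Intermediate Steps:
p = -68 (p = (-66 + (18 - 20))*1 = (-66 - 2)*1 = -68*1 = -68)
-(p + 29669)/(-43049 - 38048) = -(-68 + 29669)/(-43049 - 38048) = -29601/(-81097) = -29601*(-1)/81097 = -1*(-29601/81097) = 29601/81097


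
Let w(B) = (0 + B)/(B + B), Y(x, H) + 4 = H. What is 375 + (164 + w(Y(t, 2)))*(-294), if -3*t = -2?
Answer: -47988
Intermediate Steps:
t = 2/3 (t = -1/3*(-2) = 2/3 ≈ 0.66667)
Y(x, H) = -4 + H
w(B) = 1/2 (w(B) = B/((2*B)) = (1/(2*B))*B = 1/2)
375 + (164 + w(Y(t, 2)))*(-294) = 375 + (164 + 1/2)*(-294) = 375 + (329/2)*(-294) = 375 - 48363 = -47988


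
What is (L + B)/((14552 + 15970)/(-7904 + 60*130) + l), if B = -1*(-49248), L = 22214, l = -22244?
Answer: -3716024/1171949 ≈ -3.1708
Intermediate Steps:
B = 49248
(L + B)/((14552 + 15970)/(-7904 + 60*130) + l) = (22214 + 49248)/((14552 + 15970)/(-7904 + 60*130) - 22244) = 71462/(30522/(-7904 + 7800) - 22244) = 71462/(30522/(-104) - 22244) = 71462/(30522*(-1/104) - 22244) = 71462/(-15261/52 - 22244) = 71462/(-1171949/52) = 71462*(-52/1171949) = -3716024/1171949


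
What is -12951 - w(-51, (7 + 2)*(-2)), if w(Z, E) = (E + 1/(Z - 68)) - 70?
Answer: -1530696/119 ≈ -12863.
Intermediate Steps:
w(Z, E) = -70 + E + 1/(-68 + Z) (w(Z, E) = (E + 1/(-68 + Z)) - 70 = -70 + E + 1/(-68 + Z))
-12951 - w(-51, (7 + 2)*(-2)) = -12951 - (4761 - 70*(-51) - 68*(7 + 2)*(-2) + ((7 + 2)*(-2))*(-51))/(-68 - 51) = -12951 - (4761 + 3570 - 612*(-2) + (9*(-2))*(-51))/(-119) = -12951 - (-1)*(4761 + 3570 - 68*(-18) - 18*(-51))/119 = -12951 - (-1)*(4761 + 3570 + 1224 + 918)/119 = -12951 - (-1)*10473/119 = -12951 - 1*(-10473/119) = -12951 + 10473/119 = -1530696/119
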